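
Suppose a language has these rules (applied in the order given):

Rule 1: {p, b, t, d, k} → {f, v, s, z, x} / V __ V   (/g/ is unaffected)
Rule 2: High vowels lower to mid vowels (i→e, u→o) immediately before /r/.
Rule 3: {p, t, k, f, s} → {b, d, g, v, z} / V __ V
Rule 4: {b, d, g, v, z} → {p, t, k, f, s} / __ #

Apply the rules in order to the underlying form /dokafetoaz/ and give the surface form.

doxavezoas

Rule 1 (intervocalic spirantization): /k/ is a stop between vowels /o/ and /a/, so it spirantizes to the fricative [x]. /t/ is a stop between vowels /e/ and /o/, so it spirantizes to the fricative [s]. /dokafetoaz/ → doxafesoaz.
Rule 2 (pre-rhotic lowering): no segment meets the environment; /doxafesoaz/ is unchanged.
Rule 3 (intervocalic voicing): /f/ is a voiceless obstruent between vowels /a/ and /e/, so it voices to [v]. /s/ is a voiceless obstruent between vowels /e/ and /o/, so it voices to [z]. /doxafesoaz/ → doxavezoaz.
Rule 4 (final devoicing): /z/ is a voiced obstruent in word-final position, so it devoices to [s]. /doxavezoaz/ → doxavezoas.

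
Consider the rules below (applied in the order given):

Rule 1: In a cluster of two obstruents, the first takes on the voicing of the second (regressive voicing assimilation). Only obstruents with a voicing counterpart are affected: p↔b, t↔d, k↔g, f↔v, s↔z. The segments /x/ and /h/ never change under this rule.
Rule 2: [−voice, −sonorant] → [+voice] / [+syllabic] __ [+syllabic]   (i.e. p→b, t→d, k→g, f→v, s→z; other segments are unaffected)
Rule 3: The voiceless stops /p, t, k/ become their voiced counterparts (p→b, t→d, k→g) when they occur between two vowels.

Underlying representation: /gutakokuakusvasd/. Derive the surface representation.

Rule 1 (regressive voicing assimilation): /s/ precedes the voiced obstruent /v/, so it voices to [z] by assimilation. /s/ precedes the voiced obstruent /d/, so it voices to [z] by assimilation. /gutakokuakusvasd/ → gutakokuakuzvazd.
Rule 2 (intervocalic voicing): /t/ is a voiceless obstruent between vowels /u/ and /a/, so it voices to [d]. /k/ is a voiceless obstruent between vowels /a/ and /o/, so it voices to [g]. /k/ is a voiceless obstruent between vowels /o/ and /u/, so it voices to [g]. /k/ is a voiceless obstruent between vowels /a/ and /u/, so it voices to [g]. /gutakokuakuzvazd/ → gudagoguaguzvazd.
Rule 3 (intervocalic voicing): no segment meets the environment; /gudagoguaguzvazd/ is unchanged.

gudagoguaguzvazd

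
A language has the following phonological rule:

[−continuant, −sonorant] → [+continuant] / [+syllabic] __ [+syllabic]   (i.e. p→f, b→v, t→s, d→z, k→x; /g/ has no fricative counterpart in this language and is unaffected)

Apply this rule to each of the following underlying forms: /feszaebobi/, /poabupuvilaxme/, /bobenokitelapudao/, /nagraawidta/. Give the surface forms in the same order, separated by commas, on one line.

feszaevovi, poavufuvilaxme, bovenoxiselafuzao, nagraawidta

/feszaebobi/: /b/ is a stop between vowels /e/ and /o/, so it spirantizes to the fricative [v]. /b/ is a stop between vowels /o/ and /i/, so it spirantizes to the fricative [v]. → [feszaevovi].
/poabupuvilaxme/: /b/ is a stop between vowels /a/ and /u/, so it spirantizes to the fricative [v]. /p/ is a stop between vowels /u/ and /u/, so it spirantizes to the fricative [f]. → [poavufuvilaxme].
/bobenokitelapudao/: /b/ is a stop between vowels /o/ and /e/, so it spirantizes to the fricative [v]. /k/ is a stop between vowels /o/ and /i/, so it spirantizes to the fricative [x]. /t/ is a stop between vowels /i/ and /e/, so it spirantizes to the fricative [s]. /p/ is a stop between vowels /a/ and /u/, so it spirantizes to the fricative [f]. /d/ is a stop between vowels /u/ and /a/, so it spirantizes to the fricative [z]. → [bovenoxiselafuzao].
/nagraawidta/: the rule's environment is not met; surfaces unchanged as [nagraawidta].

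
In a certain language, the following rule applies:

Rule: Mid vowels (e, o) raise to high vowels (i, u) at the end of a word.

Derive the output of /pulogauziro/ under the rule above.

Scanning /pulogauziro/: /o/ at position 4 is not in the conditioning environment; /o/ is a mid vowel in word-final position, so it raises to [u].
Result: [pulogauziru].

pulogauziru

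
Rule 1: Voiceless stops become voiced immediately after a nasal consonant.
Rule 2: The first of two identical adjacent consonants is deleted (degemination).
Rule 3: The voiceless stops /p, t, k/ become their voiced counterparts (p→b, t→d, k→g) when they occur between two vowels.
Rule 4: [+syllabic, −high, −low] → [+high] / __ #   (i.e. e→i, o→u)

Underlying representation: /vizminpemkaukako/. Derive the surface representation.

vizminbemgaugagu

Rule 1 (post-nasal voicing): /p/ is a voiceless stop immediately after the nasal /n/, so it voices to [b]. /k/ is a voiceless stop immediately after the nasal /m/, so it voices to [g]. /vizminpemkaukako/ → vizminbemgaukako.
Rule 2 (degemination): no segment meets the environment; /vizminbemgaukako/ is unchanged.
Rule 3 (intervocalic voicing): /k/ is a voiceless stop between vowels /u/ and /a/, so it voices to [g]. /k/ is a voiceless stop between vowels /a/ and /o/, so it voices to [g]. /vizminbemgaukako/ → vizminbemgaugago.
Rule 4 (final vowel raising): /o/ is a mid vowel in word-final position, so it raises to [u]. /vizminbemgaugago/ → vizminbemgaugagu.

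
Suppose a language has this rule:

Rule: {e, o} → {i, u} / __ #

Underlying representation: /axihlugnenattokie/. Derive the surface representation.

/e/ is a mid vowel in word-final position, so it raises to [i].
Surface form: [axihlugnenattokii].

axihlugnenattokii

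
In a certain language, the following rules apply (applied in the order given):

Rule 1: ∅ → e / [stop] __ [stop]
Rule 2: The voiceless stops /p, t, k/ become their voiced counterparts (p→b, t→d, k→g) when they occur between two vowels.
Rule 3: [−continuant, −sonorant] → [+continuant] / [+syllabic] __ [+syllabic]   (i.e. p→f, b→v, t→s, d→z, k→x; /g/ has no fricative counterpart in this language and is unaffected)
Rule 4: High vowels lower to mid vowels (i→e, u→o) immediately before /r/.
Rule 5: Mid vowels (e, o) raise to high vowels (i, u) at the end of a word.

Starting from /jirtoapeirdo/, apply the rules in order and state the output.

Rule 1 (stop-cluster e-epenthesis): no segment meets the environment; /jirtoapeirdo/ is unchanged.
Rule 2 (intervocalic voicing): /p/ is a voiceless stop between vowels /a/ and /e/, so it voices to [b]. /jirtoapeirdo/ → jirtoabeirdo.
Rule 3 (intervocalic spirantization): /b/ is a stop between vowels /a/ and /e/, so it spirantizes to the fricative [v]. /jirtoabeirdo/ → jirtoaveirdo.
Rule 4 (pre-rhotic lowering): /i/ is a high vowel immediately before /r/, so it lowers to [e]. /i/ is a high vowel immediately before /r/, so it lowers to [e]. /jirtoaveirdo/ → jertoaveerdo.
Rule 5 (final vowel raising): /o/ is a mid vowel in word-final position, so it raises to [u]. /jertoaveerdo/ → jertoaveerdu.

jertoaveerdu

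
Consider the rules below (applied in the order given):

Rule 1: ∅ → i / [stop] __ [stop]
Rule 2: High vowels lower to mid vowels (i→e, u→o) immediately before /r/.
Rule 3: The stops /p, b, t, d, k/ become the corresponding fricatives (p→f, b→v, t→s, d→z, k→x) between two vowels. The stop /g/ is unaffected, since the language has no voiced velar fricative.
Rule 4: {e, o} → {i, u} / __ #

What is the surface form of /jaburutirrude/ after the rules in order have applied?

Rule 1 (stop-cluster i-epenthesis): no segment meets the environment; /jaburutirrude/ is unchanged.
Rule 2 (pre-rhotic lowering): /u/ is a high vowel immediately before /r/, so it lowers to [o]. /i/ is a high vowel immediately before /r/, so it lowers to [e]. /jaburutirrude/ → jaboruterrude.
Rule 3 (intervocalic spirantization): /b/ is a stop between vowels /a/ and /o/, so it spirantizes to the fricative [v]. /t/ is a stop between vowels /u/ and /e/, so it spirantizes to the fricative [s]. /d/ is a stop between vowels /u/ and /e/, so it spirantizes to the fricative [z]. /jaboruterrude/ → javoruserruze.
Rule 4 (final vowel raising): /e/ is a mid vowel in word-final position, so it raises to [i]. /javoruserruze/ → javoruserruzi.

javoruserruzi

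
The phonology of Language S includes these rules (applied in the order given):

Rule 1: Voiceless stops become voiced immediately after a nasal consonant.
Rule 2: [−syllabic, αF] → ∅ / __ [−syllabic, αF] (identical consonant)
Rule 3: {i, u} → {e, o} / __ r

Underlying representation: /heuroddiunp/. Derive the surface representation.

Rule 1 (post-nasal voicing): /p/ is a voiceless stop immediately after the nasal /n/, so it voices to [b]. /heuroddiunp/ → heuroddiunb.
Rule 2 (degemination): /dd/ is a geminate; the first /d/ deletes. /heuroddiunb/ → heurodiunb.
Rule 3 (pre-rhotic lowering): /u/ is a high vowel immediately before /r/, so it lowers to [o]. /heurodiunb/ → heorodiunb.

heorodiunb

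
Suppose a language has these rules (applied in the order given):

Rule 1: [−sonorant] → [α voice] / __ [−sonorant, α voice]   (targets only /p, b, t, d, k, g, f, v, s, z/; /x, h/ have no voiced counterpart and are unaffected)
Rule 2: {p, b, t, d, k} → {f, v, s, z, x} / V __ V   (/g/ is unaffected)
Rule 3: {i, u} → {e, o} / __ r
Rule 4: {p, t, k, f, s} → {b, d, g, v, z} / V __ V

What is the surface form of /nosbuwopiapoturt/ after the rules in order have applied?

Rule 1 (regressive voicing assimilation): /s/ precedes the voiced obstruent /b/, so it voices to [z] by assimilation. /nosbuwopiapoturt/ → nozbuwopiapoturt.
Rule 2 (intervocalic spirantization): /p/ is a stop between vowels /o/ and /i/, so it spirantizes to the fricative [f]. /p/ is a stop between vowels /a/ and /o/, so it spirantizes to the fricative [f]. /t/ is a stop between vowels /o/ and /u/, so it spirantizes to the fricative [s]. /nozbuwopiapoturt/ → nozbuwofiafosurt.
Rule 3 (pre-rhotic lowering): /u/ is a high vowel immediately before /r/, so it lowers to [o]. /nozbuwofiafosurt/ → nozbuwofiafosort.
Rule 4 (intervocalic voicing): /f/ is a voiceless obstruent between vowels /o/ and /i/, so it voices to [v]. /f/ is a voiceless obstruent between vowels /a/ and /o/, so it voices to [v]. /s/ is a voiceless obstruent between vowels /o/ and /o/, so it voices to [z]. /nozbuwofiafosort/ → nozbuwoviavozort.

nozbuwoviavozort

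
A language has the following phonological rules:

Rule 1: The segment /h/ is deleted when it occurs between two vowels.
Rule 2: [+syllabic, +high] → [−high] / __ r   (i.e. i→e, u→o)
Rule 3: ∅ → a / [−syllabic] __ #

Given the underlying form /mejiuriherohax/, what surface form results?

Rule 1 (intervocalic h-deletion): /h/ occurs between vowels /i/ and /e/, so it deletes. /h/ occurs between vowels /o/ and /a/, so it deletes. /mejiuriherohax/ → mejiurieroax.
Rule 2 (pre-rhotic lowering): /u/ is a high vowel immediately before /r/, so it lowers to [o]. /mejiurieroax/ → mejiorieroax.
Rule 3 (final a-epenthesis): the form ends in the consonant /x/, so [a] is inserted word-finally. /mejiorieroax/ → mejiorieroaxa.

mejiorieroaxa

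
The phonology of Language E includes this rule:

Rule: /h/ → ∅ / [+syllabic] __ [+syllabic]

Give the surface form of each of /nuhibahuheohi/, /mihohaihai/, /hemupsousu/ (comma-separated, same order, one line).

nuibaueoi, mioaiai, hemupsousu

/nuhibahuheohi/: /h/ occurs between vowels /u/ and /i/, so it deletes. /h/ occurs between vowels /a/ and /u/, so it deletes. /h/ occurs between vowels /u/ and /e/, so it deletes. /h/ occurs between vowels /o/ and /i/, so it deletes. → [nuibaueoi].
/mihohaihai/: /h/ occurs between vowels /i/ and /o/, so it deletes. /h/ occurs between vowels /o/ and /a/, so it deletes. /h/ occurs between vowels /i/ and /a/, so it deletes. → [mioaiai].
/hemupsousu/: the rule's environment is not met; surfaces unchanged as [hemupsousu].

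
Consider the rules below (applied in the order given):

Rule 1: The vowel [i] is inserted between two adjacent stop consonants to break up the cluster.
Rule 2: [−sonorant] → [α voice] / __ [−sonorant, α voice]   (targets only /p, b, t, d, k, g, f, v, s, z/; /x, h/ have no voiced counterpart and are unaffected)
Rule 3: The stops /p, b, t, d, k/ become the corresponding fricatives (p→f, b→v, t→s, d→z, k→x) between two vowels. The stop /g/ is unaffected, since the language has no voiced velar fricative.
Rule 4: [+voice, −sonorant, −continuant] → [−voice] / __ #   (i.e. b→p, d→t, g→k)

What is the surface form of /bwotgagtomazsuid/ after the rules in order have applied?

bwosigagisomassuit

Rule 1 (stop-cluster i-epenthesis): /t/ and /g/ form a stop–stop cluster, so [i] is inserted between them. /g/ and /t/ form a stop–stop cluster, so [i] is inserted between them. /bwotgagtomazsuid/ → bwotigagitomazsuid.
Rule 2 (regressive voicing assimilation): /z/ precedes the voiceless obstruent /s/, so it devoices to [s] by assimilation. /bwotigagitomazsuid/ → bwotigagitomassuid.
Rule 3 (intervocalic spirantization): /t/ is a stop between vowels /o/ and /i/, so it spirantizes to the fricative [s]. /t/ is a stop between vowels /i/ and /o/, so it spirantizes to the fricative [s]. /bwotigagitomassuid/ → bwosigagisomassuid.
Rule 4 (final devoicing): /d/ is a voiced stop in word-final position, so it devoices to [t]. /bwosigagisomassuid/ → bwosigagisomassuit.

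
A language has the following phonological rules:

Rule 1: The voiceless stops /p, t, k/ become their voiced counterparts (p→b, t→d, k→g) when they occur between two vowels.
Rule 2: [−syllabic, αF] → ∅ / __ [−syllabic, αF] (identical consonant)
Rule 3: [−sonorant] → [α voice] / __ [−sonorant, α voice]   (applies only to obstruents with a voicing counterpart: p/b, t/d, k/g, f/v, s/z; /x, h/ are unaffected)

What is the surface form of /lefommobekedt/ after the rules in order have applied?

Rule 1 (intervocalic voicing): /k/ is a voiceless stop between vowels /e/ and /e/, so it voices to [g]. /lefommobekedt/ → lefommobegedt.
Rule 2 (degemination): /mm/ is a geminate; the first /m/ deletes. /lefommobegedt/ → lefomobegedt.
Rule 3 (regressive voicing assimilation): /d/ precedes the voiceless obstruent /t/, so it devoices to [t] by assimilation. /lefomobegedt/ → lefomobegett.

lefomobegett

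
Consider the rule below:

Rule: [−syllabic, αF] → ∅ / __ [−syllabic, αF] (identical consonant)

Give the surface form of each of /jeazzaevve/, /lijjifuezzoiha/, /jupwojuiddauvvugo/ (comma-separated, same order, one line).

/jeazzaevve/: /zz/ is a geminate; the first /z/ deletes. /vv/ is a geminate; the first /v/ deletes. → [jeazaeve].
/lijjifuezzoiha/: /jj/ is a geminate; the first /j/ deletes. /zz/ is a geminate; the first /z/ deletes. → [lijifuezoiha].
/jupwojuiddauvvugo/: /dd/ is a geminate; the first /d/ deletes. /vv/ is a geminate; the first /v/ deletes. → [jupwojuidauvugo].

jeazaeve, lijifuezoiha, jupwojuidauvugo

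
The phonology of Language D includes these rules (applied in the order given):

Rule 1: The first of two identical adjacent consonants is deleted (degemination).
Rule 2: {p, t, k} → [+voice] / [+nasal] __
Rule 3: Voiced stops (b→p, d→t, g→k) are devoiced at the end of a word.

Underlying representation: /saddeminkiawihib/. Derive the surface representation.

sademingiawihip

Rule 1 (degemination): /dd/ is a geminate; the first /d/ deletes. /saddeminkiawihib/ → sademinkiawihib.
Rule 2 (post-nasal voicing): /k/ is a voiceless stop immediately after the nasal /n/, so it voices to [g]. /sademinkiawihib/ → sademingiawihib.
Rule 3 (final devoicing): /b/ is a voiced stop in word-final position, so it devoices to [p]. /sademingiawihib/ → sademingiawihip.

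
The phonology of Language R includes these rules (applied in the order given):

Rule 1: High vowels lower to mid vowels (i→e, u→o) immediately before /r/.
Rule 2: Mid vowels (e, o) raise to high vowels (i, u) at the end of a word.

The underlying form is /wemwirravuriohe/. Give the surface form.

Rule 1 (pre-rhotic lowering): /i/ is a high vowel immediately before /r/, so it lowers to [e]. /u/ is a high vowel immediately before /r/, so it lowers to [o]. /wemwirravuriohe/ → wemwerravoriohe.
Rule 2 (final vowel raising): /e/ is a mid vowel in word-final position, so it raises to [i]. /wemwerravoriohe/ → wemwerravoriohi.

wemwerravoriohi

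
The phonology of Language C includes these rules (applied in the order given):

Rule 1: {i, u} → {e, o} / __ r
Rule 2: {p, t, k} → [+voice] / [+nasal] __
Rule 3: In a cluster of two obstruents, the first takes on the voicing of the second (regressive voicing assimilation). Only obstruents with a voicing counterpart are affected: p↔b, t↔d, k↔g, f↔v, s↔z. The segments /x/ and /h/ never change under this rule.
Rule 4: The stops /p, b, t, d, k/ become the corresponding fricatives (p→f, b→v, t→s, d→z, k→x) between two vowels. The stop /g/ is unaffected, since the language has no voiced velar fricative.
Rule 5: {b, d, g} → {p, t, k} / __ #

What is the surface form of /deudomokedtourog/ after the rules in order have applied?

Rule 1 (pre-rhotic lowering): /u/ is a high vowel immediately before /r/, so it lowers to [o]. /deudomokedtourog/ → deudomokedtoorog.
Rule 2 (post-nasal voicing): no segment meets the environment; /deudomokedtoorog/ is unchanged.
Rule 3 (regressive voicing assimilation): /d/ precedes the voiceless obstruent /t/, so it devoices to [t] by assimilation. /deudomokedtoorog/ → deudomokettoorog.
Rule 4 (intervocalic spirantization): /d/ is a stop between vowels /u/ and /o/, so it spirantizes to the fricative [z]. /k/ is a stop between vowels /o/ and /e/, so it spirantizes to the fricative [x]. /deudomokettoorog/ → deuzomoxettoorog.
Rule 5 (final devoicing): /g/ is a voiced stop in word-final position, so it devoices to [k]. /deuzomoxettoorog/ → deuzomoxettoorok.

deuzomoxettoorok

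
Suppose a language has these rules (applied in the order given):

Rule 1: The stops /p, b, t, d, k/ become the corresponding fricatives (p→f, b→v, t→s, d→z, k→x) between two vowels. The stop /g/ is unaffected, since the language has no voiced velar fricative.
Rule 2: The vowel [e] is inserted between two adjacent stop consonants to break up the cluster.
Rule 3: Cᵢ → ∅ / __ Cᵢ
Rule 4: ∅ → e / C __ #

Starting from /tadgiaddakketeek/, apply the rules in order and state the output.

Rule 1 (intervocalic spirantization): /t/ is a stop between vowels /e/ and /e/, so it spirantizes to the fricative [s]. /tadgiaddakketeek/ → tadgiaddakkeseek.
Rule 2 (stop-cluster e-epenthesis): /d/ and /g/ form a stop–stop cluster, so [e] is inserted between them. /d/ and /d/ form a stop–stop cluster, so [e] is inserted between them. /k/ and /k/ form a stop–stop cluster, so [e] is inserted between them. /tadgiaddakkeseek/ → tadegiadedakekeseek.
Rule 3 (degemination): no segment meets the environment; /tadegiadedakekeseek/ is unchanged.
Rule 4 (final e-epenthesis): the form ends in the consonant /k/, so [e] is inserted word-finally. /tadegiadedakekeseek/ → tadegiadedakekeseeke.

tadegiadedakekeseeke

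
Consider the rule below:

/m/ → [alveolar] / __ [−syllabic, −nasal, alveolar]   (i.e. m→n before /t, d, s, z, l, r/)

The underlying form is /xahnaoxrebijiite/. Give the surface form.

No segment of /xahnaoxrebijiite/ meets the structural description of the rule, so the form surfaces unchanged.

xahnaoxrebijiite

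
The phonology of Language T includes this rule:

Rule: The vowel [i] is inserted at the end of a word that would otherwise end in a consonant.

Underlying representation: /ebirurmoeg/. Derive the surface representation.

ebirurmoegi

the form ends in the consonant /g/, so [i] is inserted word-finally.
Surface form: [ebirurmoegi].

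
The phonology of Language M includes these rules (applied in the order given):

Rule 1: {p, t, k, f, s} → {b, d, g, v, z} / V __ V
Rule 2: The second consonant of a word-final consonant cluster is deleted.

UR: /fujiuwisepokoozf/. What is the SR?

fujiuwizebogooz

Rule 1 (intervocalic voicing): /s/ is a voiceless obstruent between vowels /i/ and /e/, so it voices to [z]. /p/ is a voiceless obstruent between vowels /e/ and /o/, so it voices to [b]. /k/ is a voiceless obstruent between vowels /o/ and /o/, so it voices to [g]. /fujiuwisepokoozf/ → fujiuwizebogoozf.
Rule 2 (final cluster simplification): /f/ is the second consonant of a word-final cluster /zf/, so it deletes. /fujiuwizebogoozf/ → fujiuwizebogooz.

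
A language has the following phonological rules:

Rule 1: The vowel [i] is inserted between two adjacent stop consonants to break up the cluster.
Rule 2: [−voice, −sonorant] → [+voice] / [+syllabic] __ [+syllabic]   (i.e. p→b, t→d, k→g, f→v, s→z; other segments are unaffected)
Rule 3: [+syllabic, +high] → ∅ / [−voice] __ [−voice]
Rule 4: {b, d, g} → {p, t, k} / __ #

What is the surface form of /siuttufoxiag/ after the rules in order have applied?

siudiduvoxiak

Rule 1 (stop-cluster i-epenthesis): /t/ and /t/ form a stop–stop cluster, so [i] is inserted between them. /siuttufoxiag/ → siutitufoxiag.
Rule 2 (intervocalic voicing): /t/ is a voiceless obstruent between vowels /u/ and /i/, so it voices to [d]. /t/ is a voiceless obstruent between vowels /i/ and /u/, so it voices to [d]. /f/ is a voiceless obstruent between vowels /u/ and /o/, so it voices to [v]. /siutitufoxiag/ → siudiduvoxiag.
Rule 3 (high vowel syncope): no segment meets the environment; /siudiduvoxiag/ is unchanged.
Rule 4 (final devoicing): /g/ is a voiced stop in word-final position, so it devoices to [k]. /siudiduvoxiag/ → siudiduvoxiak.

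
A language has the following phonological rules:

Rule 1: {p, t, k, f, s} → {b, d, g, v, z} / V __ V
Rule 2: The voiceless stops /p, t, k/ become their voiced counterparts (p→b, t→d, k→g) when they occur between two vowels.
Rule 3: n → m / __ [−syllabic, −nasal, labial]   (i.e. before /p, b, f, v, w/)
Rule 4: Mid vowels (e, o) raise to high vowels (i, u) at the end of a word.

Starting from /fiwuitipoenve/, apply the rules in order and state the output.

Rule 1 (intervocalic voicing): /t/ is a voiceless obstruent between vowels /i/ and /i/, so it voices to [d]. /p/ is a voiceless obstruent between vowels /i/ and /o/, so it voices to [b]. /fiwuitipoenve/ → fiwuidiboenve.
Rule 2 (intervocalic voicing): no segment meets the environment; /fiwuidiboenve/ is unchanged.
Rule 3 (nasal place assimilation): /n/ precedes the labial consonant /v/, so it assimilates in place to [m]. /fiwuidiboenve/ → fiwuidiboemve.
Rule 4 (final vowel raising): /e/ is a mid vowel in word-final position, so it raises to [i]. /fiwuidiboemve/ → fiwuidiboemvi.

fiwuidiboemvi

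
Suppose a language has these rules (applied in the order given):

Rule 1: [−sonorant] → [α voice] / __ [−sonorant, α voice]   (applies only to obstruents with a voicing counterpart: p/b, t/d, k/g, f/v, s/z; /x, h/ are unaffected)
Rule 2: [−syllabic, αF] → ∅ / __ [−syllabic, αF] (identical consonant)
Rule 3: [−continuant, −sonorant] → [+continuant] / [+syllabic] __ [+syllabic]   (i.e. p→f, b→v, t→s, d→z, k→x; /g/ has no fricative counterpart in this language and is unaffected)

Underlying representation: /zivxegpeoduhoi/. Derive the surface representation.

zifxekpeozuhoi

Rule 1 (regressive voicing assimilation): /v/ precedes the voiceless obstruent /x/, so it devoices to [f] by assimilation. /g/ precedes the voiceless obstruent /p/, so it devoices to [k] by assimilation. /zivxegpeoduhoi/ → zifxekpeoduhoi.
Rule 2 (degemination): no segment meets the environment; /zifxekpeoduhoi/ is unchanged.
Rule 3 (intervocalic spirantization): /d/ is a stop between vowels /o/ and /u/, so it spirantizes to the fricative [z]. /zifxekpeoduhoi/ → zifxekpeozuhoi.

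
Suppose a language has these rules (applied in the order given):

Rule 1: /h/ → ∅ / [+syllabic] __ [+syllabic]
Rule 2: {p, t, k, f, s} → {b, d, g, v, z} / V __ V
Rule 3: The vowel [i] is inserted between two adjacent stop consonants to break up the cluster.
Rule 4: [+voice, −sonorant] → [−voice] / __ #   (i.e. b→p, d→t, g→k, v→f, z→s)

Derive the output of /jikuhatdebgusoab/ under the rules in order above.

Rule 1 (intervocalic h-deletion): /h/ occurs between vowels /u/ and /a/, so it deletes. /jikuhatdebgusoab/ → jikuatdebgusoab.
Rule 2 (intervocalic voicing): /k/ is a voiceless obstruent between vowels /i/ and /u/, so it voices to [g]. /s/ is a voiceless obstruent between vowels /u/ and /o/, so it voices to [z]. /jikuatdebgusoab/ → jiguatdebguzoab.
Rule 3 (stop-cluster i-epenthesis): /t/ and /d/ form a stop–stop cluster, so [i] is inserted between them. /b/ and /g/ form a stop–stop cluster, so [i] is inserted between them. /jiguatdebguzoab/ → jiguatidebiguzoab.
Rule 4 (final devoicing): /b/ is a voiced obstruent in word-final position, so it devoices to [p]. /jiguatidebiguzoab/ → jiguatidebiguzoap.

jiguatidebiguzoap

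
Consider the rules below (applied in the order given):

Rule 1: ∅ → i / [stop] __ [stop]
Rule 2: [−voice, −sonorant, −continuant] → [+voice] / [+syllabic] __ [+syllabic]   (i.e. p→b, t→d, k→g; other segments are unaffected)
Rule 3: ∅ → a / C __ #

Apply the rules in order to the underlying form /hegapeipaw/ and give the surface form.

hegabeibawa

Rule 1 (stop-cluster i-epenthesis): no segment meets the environment; /hegapeipaw/ is unchanged.
Rule 2 (intervocalic voicing): /p/ is a voiceless stop between vowels /a/ and /e/, so it voices to [b]. /p/ is a voiceless stop between vowels /i/ and /a/, so it voices to [b]. /hegapeipaw/ → hegabeibaw.
Rule 3 (final a-epenthesis): the form ends in the consonant /w/, so [a] is inserted word-finally. /hegabeibaw/ → hegabeibawa.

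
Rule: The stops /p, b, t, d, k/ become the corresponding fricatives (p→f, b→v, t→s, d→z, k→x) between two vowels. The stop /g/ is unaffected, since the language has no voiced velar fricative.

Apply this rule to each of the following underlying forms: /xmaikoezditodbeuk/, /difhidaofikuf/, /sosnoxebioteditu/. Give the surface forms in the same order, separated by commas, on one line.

/xmaikoezditodbeuk/: /k/ is a stop between vowels /i/ and /o/, so it spirantizes to the fricative [x]. /t/ is a stop between vowels /i/ and /o/, so it spirantizes to the fricative [s]. → [xmaixoezdisodbeuk].
/difhidaofikuf/: /d/ is a stop between vowels /i/ and /a/, so it spirantizes to the fricative [z]. /k/ is a stop between vowels /i/ and /u/, so it spirantizes to the fricative [x]. → [difhizaofixuf].
/sosnoxebioteditu/: /b/ is a stop between vowels /e/ and /i/, so it spirantizes to the fricative [v]. /t/ is a stop between vowels /o/ and /e/, so it spirantizes to the fricative [s]. /d/ is a stop between vowels /e/ and /i/, so it spirantizes to the fricative [z]. /t/ is a stop between vowels /i/ and /u/, so it spirantizes to the fricative [s]. → [sosnoxeviosezisu].

xmaixoezdisodbeuk, difhizaofixuf, sosnoxeviosezisu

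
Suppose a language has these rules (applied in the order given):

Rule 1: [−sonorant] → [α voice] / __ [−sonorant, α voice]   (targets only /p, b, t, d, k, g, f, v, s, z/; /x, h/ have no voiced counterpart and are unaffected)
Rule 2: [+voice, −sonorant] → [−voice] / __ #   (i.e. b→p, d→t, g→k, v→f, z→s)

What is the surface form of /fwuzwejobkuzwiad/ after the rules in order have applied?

Rule 1 (regressive voicing assimilation): /b/ precedes the voiceless obstruent /k/, so it devoices to [p] by assimilation. /fwuzwejobkuzwiad/ → fwuzwejopkuzwiad.
Rule 2 (final devoicing): /d/ is a voiced obstruent in word-final position, so it devoices to [t]. /fwuzwejopkuzwiad/ → fwuzwejopkuzwiat.

fwuzwejopkuzwiat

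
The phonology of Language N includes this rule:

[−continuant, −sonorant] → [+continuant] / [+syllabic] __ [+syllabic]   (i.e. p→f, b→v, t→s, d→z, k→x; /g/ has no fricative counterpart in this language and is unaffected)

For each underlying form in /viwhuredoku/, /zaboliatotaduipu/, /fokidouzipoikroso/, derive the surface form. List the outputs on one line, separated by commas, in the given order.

/viwhuredoku/: /d/ is a stop between vowels /e/ and /o/, so it spirantizes to the fricative [z]. /k/ is a stop between vowels /o/ and /u/, so it spirantizes to the fricative [x]. → [viwhurezoxu].
/zaboliatotaduipu/: /b/ is a stop between vowels /a/ and /o/, so it spirantizes to the fricative [v]. /t/ is a stop between vowels /a/ and /o/, so it spirantizes to the fricative [s]. /t/ is a stop between vowels /o/ and /a/, so it spirantizes to the fricative [s]. /d/ is a stop between vowels /a/ and /u/, so it spirantizes to the fricative [z]. /p/ is a stop between vowels /i/ and /u/, so it spirantizes to the fricative [f]. → [zavoliasosazuifu].
/fokidouzipoikroso/: /k/ is a stop between vowels /o/ and /i/, so it spirantizes to the fricative [x]. /d/ is a stop between vowels /i/ and /o/, so it spirantizes to the fricative [z]. /p/ is a stop between vowels /i/ and /o/, so it spirantizes to the fricative [f]. → [foxizouzifoikroso].

viwhurezoxu, zavoliasosazuifu, foxizouzifoikroso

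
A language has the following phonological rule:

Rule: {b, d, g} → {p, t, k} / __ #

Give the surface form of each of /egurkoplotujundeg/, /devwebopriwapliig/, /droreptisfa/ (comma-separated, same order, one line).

egurkoplotujundek, devwebopriwapliik, droreptisfa

/egurkoplotujundeg/: /g/ is a voiced stop in word-final position, so it devoices to [k]. → [egurkoplotujundek].
/devwebopriwapliig/: /g/ is a voiced stop in word-final position, so it devoices to [k]. → [devwebopriwapliik].
/droreptisfa/: the rule's environment is not met; surfaces unchanged as [droreptisfa].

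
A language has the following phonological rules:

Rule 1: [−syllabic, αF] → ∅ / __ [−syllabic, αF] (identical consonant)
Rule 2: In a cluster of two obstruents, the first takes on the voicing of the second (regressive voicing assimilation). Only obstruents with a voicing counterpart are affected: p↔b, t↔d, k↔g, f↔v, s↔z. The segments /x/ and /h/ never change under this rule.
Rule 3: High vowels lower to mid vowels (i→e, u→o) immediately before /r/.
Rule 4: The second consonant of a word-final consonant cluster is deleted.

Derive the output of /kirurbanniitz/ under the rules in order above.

Rule 1 (degemination): /nn/ is a geminate; the first /n/ deletes. /kirurbanniitz/ → kirurbaniitz.
Rule 2 (regressive voicing assimilation): /t/ precedes the voiced obstruent /z/, so it voices to [d] by assimilation. /kirurbaniitz/ → kirurbaniidz.
Rule 3 (pre-rhotic lowering): /i/ is a high vowel immediately before /r/, so it lowers to [e]. /u/ is a high vowel immediately before /r/, so it lowers to [o]. /kirurbaniidz/ → kerorbaniidz.
Rule 4 (final cluster simplification): /z/ is the second consonant of a word-final cluster /dz/, so it deletes. /kerorbaniidz/ → kerorbaniid.

kerorbaniid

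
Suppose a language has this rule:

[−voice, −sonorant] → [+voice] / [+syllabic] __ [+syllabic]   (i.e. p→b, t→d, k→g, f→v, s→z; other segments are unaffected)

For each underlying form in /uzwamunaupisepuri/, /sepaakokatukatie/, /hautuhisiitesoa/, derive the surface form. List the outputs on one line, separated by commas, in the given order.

uzwamunaubizeburi, sebaagogadugadie, hauduhiziidezoa

/uzwamunaupisepuri/: /p/ is a voiceless obstruent between vowels /u/ and /i/, so it voices to [b]. /s/ is a voiceless obstruent between vowels /i/ and /e/, so it voices to [z]. /p/ is a voiceless obstruent between vowels /e/ and /u/, so it voices to [b]. → [uzwamunaubizeburi].
/sepaakokatukatie/: /p/ is a voiceless obstruent between vowels /e/ and /a/, so it voices to [b]. /k/ is a voiceless obstruent between vowels /a/ and /o/, so it voices to [g]. /k/ is a voiceless obstruent between vowels /o/ and /a/, so it voices to [g]. /t/ is a voiceless obstruent between vowels /a/ and /u/, so it voices to [d]. /k/ is a voiceless obstruent between vowels /u/ and /a/, so it voices to [g]. /t/ is a voiceless obstruent between vowels /a/ and /i/, so it voices to [d]. → [sebaagogadugadie].
/hautuhisiitesoa/: /t/ is a voiceless obstruent between vowels /u/ and /u/, so it voices to [d]. /s/ is a voiceless obstruent between vowels /i/ and /i/, so it voices to [z]. /t/ is a voiceless obstruent between vowels /i/ and /e/, so it voices to [d]. /s/ is a voiceless obstruent between vowels /e/ and /o/, so it voices to [z]. → [hauduhiziidezoa].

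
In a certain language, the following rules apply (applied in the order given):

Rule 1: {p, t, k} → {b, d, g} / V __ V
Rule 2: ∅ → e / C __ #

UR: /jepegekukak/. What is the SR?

jebegegugake

Rule 1 (intervocalic voicing): /p/ is a voiceless stop between vowels /e/ and /e/, so it voices to [b]. /k/ is a voiceless stop between vowels /e/ and /u/, so it voices to [g]. /k/ is a voiceless stop between vowels /u/ and /a/, so it voices to [g]. /jepegekukak/ → jebegegugak.
Rule 2 (final e-epenthesis): the form ends in the consonant /k/, so [e] is inserted word-finally. /jebegegugak/ → jebegegugake.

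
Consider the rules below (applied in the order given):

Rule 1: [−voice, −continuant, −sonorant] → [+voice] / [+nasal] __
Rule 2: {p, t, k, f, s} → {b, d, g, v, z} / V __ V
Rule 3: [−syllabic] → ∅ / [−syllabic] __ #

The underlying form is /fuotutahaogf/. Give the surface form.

fuodudahaog

Rule 1 (post-nasal voicing): no segment meets the environment; /fuotutahaogf/ is unchanged.
Rule 2 (intervocalic voicing): /t/ is a voiceless obstruent between vowels /o/ and /u/, so it voices to [d]. /t/ is a voiceless obstruent between vowels /u/ and /a/, so it voices to [d]. /fuotutahaogf/ → fuodudahaogf.
Rule 3 (final cluster simplification): /f/ is the second consonant of a word-final cluster /gf/, so it deletes. /fuodudahaogf/ → fuodudahaog.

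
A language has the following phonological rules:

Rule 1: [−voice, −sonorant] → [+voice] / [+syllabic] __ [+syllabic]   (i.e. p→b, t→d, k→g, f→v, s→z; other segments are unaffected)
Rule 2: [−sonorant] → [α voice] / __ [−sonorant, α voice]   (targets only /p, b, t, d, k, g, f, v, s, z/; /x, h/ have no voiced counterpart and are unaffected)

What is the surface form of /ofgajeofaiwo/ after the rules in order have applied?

Rule 1 (intervocalic voicing): /f/ is a voiceless obstruent between vowels /o/ and /a/, so it voices to [v]. /ofgajeofaiwo/ → ofgajeovaiwo.
Rule 2 (regressive voicing assimilation): /f/ precedes the voiced obstruent /g/, so it voices to [v] by assimilation. /ofgajeovaiwo/ → ovgajeovaiwo.

ovgajeovaiwo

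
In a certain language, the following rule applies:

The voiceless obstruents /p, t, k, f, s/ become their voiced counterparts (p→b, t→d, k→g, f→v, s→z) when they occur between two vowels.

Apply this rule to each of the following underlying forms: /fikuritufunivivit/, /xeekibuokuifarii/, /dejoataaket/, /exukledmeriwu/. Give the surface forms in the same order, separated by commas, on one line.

figuriduvunivivit, xeegibuoguivarii, dejoadaaget, exukledmeriwu

/fikuritufunivivit/: /k/ is a voiceless obstruent between vowels /i/ and /u/, so it voices to [g]. /t/ is a voiceless obstruent between vowels /i/ and /u/, so it voices to [d]. /f/ is a voiceless obstruent between vowels /u/ and /u/, so it voices to [v]. → [figuriduvunivivit].
/xeekibuokuifarii/: /k/ is a voiceless obstruent between vowels /e/ and /i/, so it voices to [g]. /k/ is a voiceless obstruent between vowels /o/ and /u/, so it voices to [g]. /f/ is a voiceless obstruent between vowels /i/ and /a/, so it voices to [v]. → [xeegibuoguivarii].
/dejoataaket/: /t/ is a voiceless obstruent between vowels /a/ and /a/, so it voices to [d]. /k/ is a voiceless obstruent between vowels /a/ and /e/, so it voices to [g]. → [dejoadaaget].
/exukledmeriwu/: the rule's environment is not met; surfaces unchanged as [exukledmeriwu].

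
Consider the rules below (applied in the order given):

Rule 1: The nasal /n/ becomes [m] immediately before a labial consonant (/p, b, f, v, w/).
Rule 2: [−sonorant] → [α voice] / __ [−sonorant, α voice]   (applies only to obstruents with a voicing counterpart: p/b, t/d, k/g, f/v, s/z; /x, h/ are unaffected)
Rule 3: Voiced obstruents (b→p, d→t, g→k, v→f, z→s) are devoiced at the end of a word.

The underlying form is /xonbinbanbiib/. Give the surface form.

xombimbambiip

Rule 1 (nasal place assimilation): /n/ precedes the labial consonant /b/, so it assimilates in place to [m]. /n/ precedes the labial consonant /b/, so it assimilates in place to [m]. /n/ precedes the labial consonant /b/, so it assimilates in place to [m]. /xonbinbanbiib/ → xombimbambiib.
Rule 2 (regressive voicing assimilation): no segment meets the environment; /xombimbambiib/ is unchanged.
Rule 3 (final devoicing): /b/ is a voiced obstruent in word-final position, so it devoices to [p]. /xombimbambiib/ → xombimbambiip.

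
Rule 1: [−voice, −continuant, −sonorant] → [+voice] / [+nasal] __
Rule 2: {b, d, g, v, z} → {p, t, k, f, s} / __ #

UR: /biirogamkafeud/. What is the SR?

Rule 1 (post-nasal voicing): /k/ is a voiceless stop immediately after the nasal /m/, so it voices to [g]. /biirogamkafeud/ → biirogamgafeud.
Rule 2 (final devoicing): /d/ is a voiced obstruent in word-final position, so it devoices to [t]. /biirogamgafeud/ → biirogamgafeut.

biirogamgafeut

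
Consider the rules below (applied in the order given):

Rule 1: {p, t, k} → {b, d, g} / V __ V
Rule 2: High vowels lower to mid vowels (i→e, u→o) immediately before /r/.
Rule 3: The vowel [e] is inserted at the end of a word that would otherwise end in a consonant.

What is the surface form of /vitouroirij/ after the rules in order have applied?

vidooroerije

Rule 1 (intervocalic voicing): /t/ is a voiceless stop between vowels /i/ and /o/, so it voices to [d]. /vitouroirij/ → vidouroirij.
Rule 2 (pre-rhotic lowering): /u/ is a high vowel immediately before /r/, so it lowers to [o]. /i/ is a high vowel immediately before /r/, so it lowers to [e]. /vidouroirij/ → vidooroerij.
Rule 3 (final e-epenthesis): the form ends in the consonant /j/, so [e] is inserted word-finally. /vidooroerij/ → vidooroerije.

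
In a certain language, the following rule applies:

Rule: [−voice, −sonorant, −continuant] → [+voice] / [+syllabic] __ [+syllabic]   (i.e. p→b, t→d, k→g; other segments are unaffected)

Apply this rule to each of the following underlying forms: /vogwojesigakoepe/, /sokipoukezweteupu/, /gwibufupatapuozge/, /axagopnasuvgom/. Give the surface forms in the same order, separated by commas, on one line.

/vogwojesigakoepe/: /k/ is a voiceless stop between vowels /a/ and /o/, so it voices to [g]. /p/ is a voiceless stop between vowels /e/ and /e/, so it voices to [b]. → [vogwojesigagoebe].
/sokipoukezweteupu/: /k/ is a voiceless stop between vowels /o/ and /i/, so it voices to [g]. /p/ is a voiceless stop between vowels /i/ and /o/, so it voices to [b]. /k/ is a voiceless stop between vowels /u/ and /e/, so it voices to [g]. /t/ is a voiceless stop between vowels /e/ and /e/, so it voices to [d]. /p/ is a voiceless stop between vowels /u/ and /u/, so it voices to [b]. → [sogibougezwedeubu].
/gwibufupatapuozge/: /p/ is a voiceless stop between vowels /u/ and /a/, so it voices to [b]. /t/ is a voiceless stop between vowels /a/ and /a/, so it voices to [d]. /p/ is a voiceless stop between vowels /a/ and /u/, so it voices to [b]. → [gwibufubadabuozge].
/axagopnasuvgom/: the rule's environment is not met; surfaces unchanged as [axagopnasuvgom].

vogwojesigagoebe, sogibougezwedeubu, gwibufubadabuozge, axagopnasuvgom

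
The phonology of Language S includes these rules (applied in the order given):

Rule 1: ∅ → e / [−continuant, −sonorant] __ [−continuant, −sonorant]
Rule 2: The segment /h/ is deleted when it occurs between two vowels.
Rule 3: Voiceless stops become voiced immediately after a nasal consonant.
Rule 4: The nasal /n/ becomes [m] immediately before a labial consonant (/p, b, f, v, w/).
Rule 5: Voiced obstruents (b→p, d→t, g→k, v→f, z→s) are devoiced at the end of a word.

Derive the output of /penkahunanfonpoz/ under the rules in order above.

pengaunamfombos

Rule 1 (stop-cluster e-epenthesis): no segment meets the environment; /penkahunanfonpoz/ is unchanged.
Rule 2 (intervocalic h-deletion): /h/ occurs between vowels /a/ and /u/, so it deletes. /penkahunanfonpoz/ → penkaunanfonpoz.
Rule 3 (post-nasal voicing): /k/ is a voiceless stop immediately after the nasal /n/, so it voices to [g]. /p/ is a voiceless stop immediately after the nasal /n/, so it voices to [b]. /penkaunanfonpoz/ → pengaunanfonboz.
Rule 4 (nasal place assimilation): /n/ precedes the labial consonant /f/, so it assimilates in place to [m]. /n/ precedes the labial consonant /b/, so it assimilates in place to [m]. /pengaunanfonboz/ → pengaunamfomboz.
Rule 5 (final devoicing): /z/ is a voiced obstruent in word-final position, so it devoices to [s]. /pengaunamfomboz/ → pengaunamfombos.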